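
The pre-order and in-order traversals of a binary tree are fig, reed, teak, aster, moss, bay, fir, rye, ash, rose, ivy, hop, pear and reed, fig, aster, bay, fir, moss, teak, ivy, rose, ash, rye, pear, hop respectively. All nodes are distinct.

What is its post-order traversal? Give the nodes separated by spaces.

reed fir bay moss aster ivy rose ash pear hop rye teak fig

The first element of pre-order is the root; it splits in-order into left and right subtrees.
Root fig: left subtree has 1 node {reed}, right has 11 {aster, bay, fir, moss, teak, ivy, rose, ash, rye, pear, hop}.
  Root teak: left subtree has 4 nodes {aster, bay, fir, moss}, right has 6 {ivy, rose, ash, rye, pear, hop}.
    Root aster: left subtree has 0 nodes { }, right has 3 {bay, fir, moss}.
      Root moss: left subtree has 2 nodes {bay, fir}, right has 0 { }.
        Root bay: left subtree has 0 nodes { }, right has 1 {fir}.
    Root rye: left subtree has 3 nodes {ivy, rose, ash}, right has 2 {pear, hop}.
      Root ash: left subtree has 2 nodes {ivy, rose}, right has 0 { }.
        Root rose: left subtree has 1 node {ivy}, right has 0 { }.
      Root hop: left subtree has 1 node {pear}, right has 0 { }.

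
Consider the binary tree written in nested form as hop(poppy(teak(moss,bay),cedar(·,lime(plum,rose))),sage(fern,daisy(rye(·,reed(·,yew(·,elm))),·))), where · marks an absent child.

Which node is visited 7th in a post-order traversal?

cedar

Post-order visits the left subtree, then the right subtree, then the node.
At hop: go left to poppy.
  At poppy: go left to teak.
    At teak: go left to moss.
      moss is a leaf — visit moss.
    At teak: go right to bay.
      bay is a leaf — visit bay.
    Visit teak.
  At poppy: go right to cedar.
    At cedar: no left child.
    At cedar: go right to lime.
      At lime: go left to plum.
        plum is a leaf — visit plum.
      At lime: go right to rose.
        rose is a leaf — visit rose.
      Visit lime.
    Visit cedar.
  Visit poppy.
At hop: go right to sage.
  At sage: go left to fern.
    fern is a leaf — visit fern.
  At sage: go right to daisy.
    At daisy: go left to rye.
      At rye: no left child.
      At rye: go right to reed.
        At reed: no left child.
        At reed: go right to yew.
          At yew: no left child.
          At yew: go right to elm.
            elm is a leaf — visit elm.
          Visit yew.
        Visit reed.
      Visit rye.
    At daisy: no right child.
    Visit daisy.
  Visit sage.
Visit hop.
Full post-order sequence: moss, bay, teak, plum, rose, lime, cedar, poppy, fern, elm, yew, reed, rye, daisy, sage, hop.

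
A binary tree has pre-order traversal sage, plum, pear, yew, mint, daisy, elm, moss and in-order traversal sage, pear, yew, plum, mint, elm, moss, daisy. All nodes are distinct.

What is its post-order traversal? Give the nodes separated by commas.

The first element of pre-order is the root; it splits in-order into left and right subtrees.
Root sage: left subtree has 0 nodes { }, right has 7 {pear, yew, plum, mint, elm, moss, daisy}.
  Root plum: left subtree has 2 nodes {pear, yew}, right has 4 {mint, elm, moss, daisy}.
    Root pear: left subtree has 0 nodes { }, right has 1 {yew}.
    Root mint: left subtree has 0 nodes { }, right has 3 {elm, moss, daisy}.
      Root daisy: left subtree has 2 nodes {elm, moss}, right has 0 { }.
        Root elm: left subtree has 0 nodes { }, right has 1 {moss}.

yew, pear, moss, elm, daisy, mint, plum, sage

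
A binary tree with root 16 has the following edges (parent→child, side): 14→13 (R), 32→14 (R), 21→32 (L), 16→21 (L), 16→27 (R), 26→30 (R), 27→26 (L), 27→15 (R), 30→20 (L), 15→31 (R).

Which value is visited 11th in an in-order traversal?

31

In-order visits the left subtree, then the node, then the right subtree.
At 16: go left to 21.
  At 21: go left to 32.
    At 32: no left child.
    Visit 32.
    At 32: go right to 14.
      At 14: no left child.
      Visit 14.
      At 14: go right to 13.
        13 is a leaf — visit 13.
  Visit 21.
  At 21: no right child.
Visit 16.
At 16: go right to 27.
  At 27: go left to 26.
    At 26: no left child.
    Visit 26.
    At 26: go right to 30.
      At 30: go left to 20.
        20 is a leaf — visit 20.
      Visit 30.
      At 30: no right child.
  Visit 27.
  At 27: go right to 15.
    At 15: no left child.
    Visit 15.
    At 15: go right to 31.
      31 is a leaf — visit 31.
Full in-order sequence: 32, 14, 13, 21, 16, 26, 20, 30, 27, 15, 31.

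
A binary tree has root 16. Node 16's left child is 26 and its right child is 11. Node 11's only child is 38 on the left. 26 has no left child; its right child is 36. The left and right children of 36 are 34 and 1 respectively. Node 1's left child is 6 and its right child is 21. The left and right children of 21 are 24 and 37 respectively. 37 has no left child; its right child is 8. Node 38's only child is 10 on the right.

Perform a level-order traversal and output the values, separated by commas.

Level-order visits nodes level by level from the root, left to right within each level.
Level 0: 16
Level 1: 26, 11
Level 2: 36, 38
Level 3: 34, 1, 10
Level 4: 6, 21
Level 5: 24, 37
Level 6: 8

16, 26, 11, 36, 38, 34, 1, 10, 6, 21, 24, 37, 8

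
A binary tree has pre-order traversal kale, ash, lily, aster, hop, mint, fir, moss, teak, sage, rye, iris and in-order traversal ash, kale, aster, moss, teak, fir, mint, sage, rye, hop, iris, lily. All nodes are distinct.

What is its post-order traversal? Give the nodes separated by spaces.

ash teak moss fir rye sage mint iris hop aster lily kale

The first element of pre-order is the root; it splits in-order into left and right subtrees.
Root kale: left subtree has 1 node {ash}, right has 10 {aster, moss, teak, fir, mint, sage, rye, hop, iris, lily}.
  Root lily: left subtree has 9 nodes {aster, moss, teak, fir, mint, sage, rye, hop, iris}, right has 0 { }.
    Root aster: left subtree has 0 nodes { }, right has 8 {moss, teak, fir, mint, sage, rye, hop, iris}.
      Root hop: left subtree has 6 nodes {moss, teak, fir, mint, sage, rye}, right has 1 {iris}.
        Root mint: left subtree has 3 nodes {moss, teak, fir}, right has 2 {sage, rye}.
          Root fir: left subtree has 2 nodes {moss, teak}, right has 0 { }.
            Root moss: left subtree has 0 nodes { }, right has 1 {teak}.
          Root sage: left subtree has 0 nodes { }, right has 1 {rye}.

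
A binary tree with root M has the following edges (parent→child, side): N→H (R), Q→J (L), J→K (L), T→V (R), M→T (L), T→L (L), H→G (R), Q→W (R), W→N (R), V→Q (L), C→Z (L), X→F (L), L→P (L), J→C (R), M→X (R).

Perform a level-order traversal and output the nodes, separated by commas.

M, T, X, L, V, F, P, Q, J, W, K, C, N, Z, H, G

Level-order visits nodes level by level from the root, left to right within each level.
Level 0: M
Level 1: T, X
Level 2: L, V, F
Level 3: P, Q
Level 4: J, W
Level 5: K, C, N
Level 6: Z, H
Level 7: G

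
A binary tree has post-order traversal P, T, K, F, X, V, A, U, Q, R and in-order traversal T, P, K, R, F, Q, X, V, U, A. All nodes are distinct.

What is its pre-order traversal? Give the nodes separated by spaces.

The last element of post-order is the root; it splits in-order into left and right subtrees.
Root R: left subtree has 3 nodes {T, P, K}, right has 6 {F, Q, X, V, U, A}.
  Root K: left subtree has 2 nodes {T, P}, right has 0 { }.
    Root T: left subtree has 0 nodes { }, right has 1 {P}.
  Root Q: left subtree has 1 node {F}, right has 4 {X, V, U, A}.
    Root U: left subtree has 2 nodes {X, V}, right has 1 {A}.
      Root V: left subtree has 1 node {X}, right has 0 { }.

R K T P Q F U V X A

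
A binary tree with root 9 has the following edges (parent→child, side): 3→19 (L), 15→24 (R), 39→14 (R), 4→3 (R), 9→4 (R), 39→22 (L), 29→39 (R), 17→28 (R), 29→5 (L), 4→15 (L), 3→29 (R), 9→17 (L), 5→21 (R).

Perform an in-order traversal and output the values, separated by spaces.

17 28 9 15 24 4 19 3 5 21 29 22 39 14

In-order visits the left subtree, then the node, then the right subtree.
At 9: go left to 17.
  At 17: no left child.
  Visit 17.
  At 17: go right to 28.
    28 is a leaf — visit 28.
Visit 9.
At 9: go right to 4.
  At 4: go left to 15.
    At 15: no left child.
    Visit 15.
    At 15: go right to 24.
      24 is a leaf — visit 24.
  Visit 4.
  At 4: go right to 3.
    At 3: go left to 19.
      19 is a leaf — visit 19.
    Visit 3.
    At 3: go right to 29.
      At 29: go left to 5.
        At 5: no left child.
        Visit 5.
        At 5: go right to 21.
          21 is a leaf — visit 21.
      Visit 29.
      At 29: go right to 39.
        At 39: go left to 22.
          22 is a leaf — visit 22.
        Visit 39.
        At 39: go right to 14.
          14 is a leaf — visit 14.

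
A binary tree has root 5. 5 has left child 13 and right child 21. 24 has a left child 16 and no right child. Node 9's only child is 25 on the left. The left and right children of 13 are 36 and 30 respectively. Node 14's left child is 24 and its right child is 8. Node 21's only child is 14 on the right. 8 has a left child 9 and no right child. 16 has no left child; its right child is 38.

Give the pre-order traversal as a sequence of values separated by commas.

5, 13, 36, 30, 21, 14, 24, 16, 38, 8, 9, 25

Pre-order visits the node, then its left subtree, then its right subtree.
Visit 5.
At 5: go left to 13.
  Visit 13.
  At 13: go left to 36.
    36 is a leaf — visit 36.
  At 13: go right to 30.
    30 is a leaf — visit 30.
At 5: go right to 21.
  Visit 21.
  At 21: no left child.
  At 21: go right to 14.
    Visit 14.
    At 14: go left to 24.
      Visit 24.
      At 24: go left to 16.
        Visit 16.
        At 16: no left child.
        At 16: go right to 38.
          38 is a leaf — visit 38.
      At 24: no right child.
    At 14: go right to 8.
      Visit 8.
      At 8: go left to 9.
        Visit 9.
        At 9: go left to 25.
          25 is a leaf — visit 25.
        At 9: no right child.
      At 8: no right child.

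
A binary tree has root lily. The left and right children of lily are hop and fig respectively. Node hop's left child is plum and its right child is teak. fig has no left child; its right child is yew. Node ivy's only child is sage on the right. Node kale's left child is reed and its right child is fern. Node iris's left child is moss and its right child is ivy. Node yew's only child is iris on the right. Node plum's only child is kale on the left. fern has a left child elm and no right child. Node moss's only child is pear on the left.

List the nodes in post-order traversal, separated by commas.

Post-order visits the left subtree, then the right subtree, then the node.
At lily: go left to hop.
  At hop: go left to plum.
    At plum: go left to kale.
      At kale: go left to reed.
        reed is a leaf — visit reed.
      At kale: go right to fern.
        At fern: go left to elm.
          elm is a leaf — visit elm.
        At fern: no right child.
        Visit fern.
      Visit kale.
    At plum: no right child.
    Visit plum.
  At hop: go right to teak.
    teak is a leaf — visit teak.
  Visit hop.
At lily: go right to fig.
  At fig: no left child.
  At fig: go right to yew.
    At yew: no left child.
    At yew: go right to iris.
      At iris: go left to moss.
        At moss: go left to pear.
          pear is a leaf — visit pear.
        At moss: no right child.
        Visit moss.
      At iris: go right to ivy.
        At ivy: no left child.
        At ivy: go right to sage.
          sage is a leaf — visit sage.
        Visit ivy.
      Visit iris.
    Visit yew.
  Visit fig.
Visit lily.

reed, elm, fern, kale, plum, teak, hop, pear, moss, sage, ivy, iris, yew, fig, lily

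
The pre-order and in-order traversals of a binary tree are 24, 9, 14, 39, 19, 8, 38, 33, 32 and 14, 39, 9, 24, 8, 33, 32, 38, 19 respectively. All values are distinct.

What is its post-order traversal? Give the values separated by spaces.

39 14 9 32 33 38 8 19 24

The first element of pre-order is the root; it splits in-order into left and right subtrees.
Root 24: left subtree has 3 nodes {14, 39, 9}, right has 5 {8, 33, 32, 38, 19}.
  Root 9: left subtree has 2 nodes {14, 39}, right has 0 { }.
    Root 14: left subtree has 0 nodes { }, right has 1 {39}.
  Root 19: left subtree has 4 nodes {8, 33, 32, 38}, right has 0 { }.
    Root 8: left subtree has 0 nodes { }, right has 3 {33, 32, 38}.
      Root 38: left subtree has 2 nodes {33, 32}, right has 0 { }.
        Root 33: left subtree has 0 nodes { }, right has 1 {32}.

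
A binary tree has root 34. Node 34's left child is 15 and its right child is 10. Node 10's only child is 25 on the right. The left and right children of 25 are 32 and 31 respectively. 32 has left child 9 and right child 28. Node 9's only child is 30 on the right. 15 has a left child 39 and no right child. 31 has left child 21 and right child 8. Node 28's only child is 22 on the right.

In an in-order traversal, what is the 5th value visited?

In-order visits the left subtree, then the node, then the right subtree.
At 34: go left to 15.
  At 15: go left to 39.
    39 is a leaf — visit 39.
  Visit 15.
  At 15: no right child.
Visit 34.
At 34: go right to 10.
  At 10: no left child.
  Visit 10.
  At 10: go right to 25.
    At 25: go left to 32.
      At 32: go left to 9.
        At 9: no left child.
        Visit 9.
        At 9: go right to 30.
          30 is a leaf — visit 30.
      Visit 32.
      At 32: go right to 28.
        At 28: no left child.
        Visit 28.
        At 28: go right to 22.
          22 is a leaf — visit 22.
    Visit 25.
    At 25: go right to 31.
      At 31: go left to 21.
        21 is a leaf — visit 21.
      Visit 31.
      At 31: go right to 8.
        8 is a leaf — visit 8.
Full in-order sequence: 39, 15, 34, 10, 9, 30, 32, 28, 22, 25, 21, 31, 8.

9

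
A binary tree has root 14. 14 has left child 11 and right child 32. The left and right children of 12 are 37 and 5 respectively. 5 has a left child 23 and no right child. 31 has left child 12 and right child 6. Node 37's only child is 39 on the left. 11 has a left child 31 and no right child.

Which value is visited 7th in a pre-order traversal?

Pre-order visits the node, then its left subtree, then its right subtree.
Visit 14.
At 14: go left to 11.
  Visit 11.
  At 11: go left to 31.
    Visit 31.
    At 31: go left to 12.
      Visit 12.
      At 12: go left to 37.
        Visit 37.
        At 37: go left to 39.
          39 is a leaf — visit 39.
        At 37: no right child.
      At 12: go right to 5.
        Visit 5.
        At 5: go left to 23.
          23 is a leaf — visit 23.
        At 5: no right child.
    At 31: go right to 6.
      6 is a leaf — visit 6.
  At 11: no right child.
At 14: go right to 32.
  32 is a leaf — visit 32.
Full pre-order sequence: 14, 11, 31, 12, 37, 39, 5, 23, 6, 32.

5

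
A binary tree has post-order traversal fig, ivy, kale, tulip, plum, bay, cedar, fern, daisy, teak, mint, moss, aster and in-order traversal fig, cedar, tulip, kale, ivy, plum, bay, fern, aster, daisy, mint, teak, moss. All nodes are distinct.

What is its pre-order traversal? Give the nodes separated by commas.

aster, fern, cedar, fig, bay, plum, tulip, kale, ivy, moss, mint, daisy, teak

The last element of post-order is the root; it splits in-order into left and right subtrees.
Root aster: left subtree has 8 nodes {fig, cedar, tulip, kale, ivy, plum, bay, fern}, right has 4 {daisy, mint, teak, moss}.
  Root fern: left subtree has 7 nodes {fig, cedar, tulip, kale, ivy, plum, bay}, right has 0 { }.
    Root cedar: left subtree has 1 node {fig}, right has 5 {tulip, kale, ivy, plum, bay}.
      Root bay: left subtree has 4 nodes {tulip, kale, ivy, plum}, right has 0 { }.
        Root plum: left subtree has 3 nodes {tulip, kale, ivy}, right has 0 { }.
          Root tulip: left subtree has 0 nodes { }, right has 2 {kale, ivy}.
            Root kale: left subtree has 0 nodes { }, right has 1 {ivy}.
  Root moss: left subtree has 3 nodes {daisy, mint, teak}, right has 0 { }.
    Root mint: left subtree has 1 node {daisy}, right has 1 {teak}.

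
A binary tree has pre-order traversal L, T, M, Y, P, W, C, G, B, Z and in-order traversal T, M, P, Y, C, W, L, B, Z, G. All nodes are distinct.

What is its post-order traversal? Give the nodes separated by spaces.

P C W Y M T Z B G L

The first element of pre-order is the root; it splits in-order into left and right subtrees.
Root L: left subtree has 6 nodes {T, M, P, Y, C, W}, right has 3 {B, Z, G}.
  Root T: left subtree has 0 nodes { }, right has 5 {M, P, Y, C, W}.
    Root M: left subtree has 0 nodes { }, right has 4 {P, Y, C, W}.
      Root Y: left subtree has 1 node {P}, right has 2 {C, W}.
        Root W: left subtree has 1 node {C}, right has 0 { }.
  Root G: left subtree has 2 nodes {B, Z}, right has 0 { }.
    Root B: left subtree has 0 nodes { }, right has 1 {Z}.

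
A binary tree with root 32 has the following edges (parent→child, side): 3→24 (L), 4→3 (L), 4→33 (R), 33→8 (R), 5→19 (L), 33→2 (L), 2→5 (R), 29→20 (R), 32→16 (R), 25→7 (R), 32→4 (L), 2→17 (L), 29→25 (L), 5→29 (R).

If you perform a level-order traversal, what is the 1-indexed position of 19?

11

Level-order visits nodes level by level from the root, left to right within each level.
Level 0: 32
Level 1: 4, 16
Level 2: 3, 33
Level 3: 24, 2, 8
Level 4: 17, 5
Level 5: 19, 29
Level 6: 25, 20
Level 7: 7
Full level-order sequence: 32, 4, 16, 3, 33, 24, 2, 8, 17, 5, 19, 29, 25, 20, 7.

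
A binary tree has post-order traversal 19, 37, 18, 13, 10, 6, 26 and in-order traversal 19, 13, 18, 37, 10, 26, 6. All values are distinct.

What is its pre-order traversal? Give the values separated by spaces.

26 10 13 19 18 37 6

The last element of post-order is the root; it splits in-order into left and right subtrees.
Root 26: left subtree has 5 nodes {19, 13, 18, 37, 10}, right has 1 {6}.
  Root 10: left subtree has 4 nodes {19, 13, 18, 37}, right has 0 { }.
    Root 13: left subtree has 1 node {19}, right has 2 {18, 37}.
      Root 18: left subtree has 0 nodes { }, right has 1 {37}.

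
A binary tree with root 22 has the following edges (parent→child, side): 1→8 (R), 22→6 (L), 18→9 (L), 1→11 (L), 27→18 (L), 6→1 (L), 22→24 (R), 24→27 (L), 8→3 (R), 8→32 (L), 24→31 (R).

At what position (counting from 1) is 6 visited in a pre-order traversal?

Pre-order visits the node, then its left subtree, then its right subtree.
Visit 22.
At 22: go left to 6.
  Visit 6.
  At 6: go left to 1.
    Visit 1.
    At 1: go left to 11.
      11 is a leaf — visit 11.
    At 1: go right to 8.
      Visit 8.
      At 8: go left to 32.
        32 is a leaf — visit 32.
      At 8: go right to 3.
        3 is a leaf — visit 3.
  At 6: no right child.
At 22: go right to 24.
  Visit 24.
  At 24: go left to 27.
    Visit 27.
    At 27: go left to 18.
      Visit 18.
      At 18: go left to 9.
        9 is a leaf — visit 9.
      At 18: no right child.
    At 27: no right child.
  At 24: go right to 31.
    31 is a leaf — visit 31.
Full pre-order sequence: 22, 6, 1, 11, 8, 32, 3, 24, 27, 18, 9, 31.

2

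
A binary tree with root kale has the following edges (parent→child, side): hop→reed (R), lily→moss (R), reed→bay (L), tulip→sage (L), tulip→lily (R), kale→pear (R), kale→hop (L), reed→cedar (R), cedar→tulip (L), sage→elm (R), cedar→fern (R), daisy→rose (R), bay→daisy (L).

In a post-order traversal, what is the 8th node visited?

Post-order visits the left subtree, then the right subtree, then the node.
At kale: go left to hop.
  At hop: no left child.
  At hop: go right to reed.
    At reed: go left to bay.
      At bay: go left to daisy.
        At daisy: no left child.
        At daisy: go right to rose.
          rose is a leaf — visit rose.
        Visit daisy.
      At bay: no right child.
      Visit bay.
    At reed: go right to cedar.
      At cedar: go left to tulip.
        At tulip: go left to sage.
          At sage: no left child.
          At sage: go right to elm.
            elm is a leaf — visit elm.
          Visit sage.
        At tulip: go right to lily.
          At lily: no left child.
          At lily: go right to moss.
            moss is a leaf — visit moss.
          Visit lily.
        Visit tulip.
      At cedar: go right to fern.
        fern is a leaf — visit fern.
      Visit cedar.
    Visit reed.
  Visit hop.
At kale: go right to pear.
  pear is a leaf — visit pear.
Visit kale.
Full post-order sequence: rose, daisy, bay, elm, sage, moss, lily, tulip, fern, cedar, reed, hop, pear, kale.

tulip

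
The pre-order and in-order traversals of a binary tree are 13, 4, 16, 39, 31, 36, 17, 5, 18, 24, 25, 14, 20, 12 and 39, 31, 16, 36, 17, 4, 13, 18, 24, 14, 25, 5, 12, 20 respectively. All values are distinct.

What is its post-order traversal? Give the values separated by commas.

The first element of pre-order is the root; it splits in-order into left and right subtrees.
Root 13: left subtree has 6 nodes {39, 31, 16, 36, 17, 4}, right has 7 {18, 24, 14, 25, 5, 12, 20}.
  Root 4: left subtree has 5 nodes {39, 31, 16, 36, 17}, right has 0 { }.
    Root 16: left subtree has 2 nodes {39, 31}, right has 2 {36, 17}.
      Root 39: left subtree has 0 nodes { }, right has 1 {31}.
      Root 36: left subtree has 0 nodes { }, right has 1 {17}.
  Root 5: left subtree has 4 nodes {18, 24, 14, 25}, right has 2 {12, 20}.
    Root 18: left subtree has 0 nodes { }, right has 3 {24, 14, 25}.
      Root 24: left subtree has 0 nodes { }, right has 2 {14, 25}.
        Root 25: left subtree has 1 node {14}, right has 0 { }.
    Root 20: left subtree has 1 node {12}, right has 0 { }.

31, 39, 17, 36, 16, 4, 14, 25, 24, 18, 12, 20, 5, 13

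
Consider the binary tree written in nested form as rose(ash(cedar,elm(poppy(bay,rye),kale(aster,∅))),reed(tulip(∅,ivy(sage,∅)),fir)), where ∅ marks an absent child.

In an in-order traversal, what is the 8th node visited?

In-order visits the left subtree, then the node, then the right subtree.
At rose: go left to ash.
  At ash: go left to cedar.
    cedar is a leaf — visit cedar.
  Visit ash.
  At ash: go right to elm.
    At elm: go left to poppy.
      At poppy: go left to bay.
        bay is a leaf — visit bay.
      Visit poppy.
      At poppy: go right to rye.
        rye is a leaf — visit rye.
    Visit elm.
    At elm: go right to kale.
      At kale: go left to aster.
        aster is a leaf — visit aster.
      Visit kale.
      At kale: no right child.
Visit rose.
At rose: go right to reed.
  At reed: go left to tulip.
    At tulip: no left child.
    Visit tulip.
    At tulip: go right to ivy.
      At ivy: go left to sage.
        sage is a leaf — visit sage.
      Visit ivy.
      At ivy: no right child.
  Visit reed.
  At reed: go right to fir.
    fir is a leaf — visit fir.
Full in-order sequence: cedar, ash, bay, poppy, rye, elm, aster, kale, rose, tulip, sage, ivy, reed, fir.

kale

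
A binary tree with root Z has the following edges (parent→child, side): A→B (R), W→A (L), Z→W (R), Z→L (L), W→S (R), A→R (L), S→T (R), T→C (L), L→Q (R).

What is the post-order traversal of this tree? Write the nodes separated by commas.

Q, L, R, B, A, C, T, S, W, Z

Post-order visits the left subtree, then the right subtree, then the node.
At Z: go left to L.
  At L: no left child.
  At L: go right to Q.
    Q is a leaf — visit Q.
  Visit L.
At Z: go right to W.
  At W: go left to A.
    At A: go left to R.
      R is a leaf — visit R.
    At A: go right to B.
      B is a leaf — visit B.
    Visit A.
  At W: go right to S.
    At S: no left child.
    At S: go right to T.
      At T: go left to C.
        C is a leaf — visit C.
      At T: no right child.
      Visit T.
    Visit S.
  Visit W.
Visit Z.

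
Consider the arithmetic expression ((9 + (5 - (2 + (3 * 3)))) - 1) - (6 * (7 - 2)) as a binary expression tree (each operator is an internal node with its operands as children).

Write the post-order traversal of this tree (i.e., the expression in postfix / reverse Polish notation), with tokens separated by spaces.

Post-order on an expression tree gives postfix notation: for each operator, emit left operand, right operand, then the operator.

9 5 2 3 3 * + - + 1 - 6 7 2 - * -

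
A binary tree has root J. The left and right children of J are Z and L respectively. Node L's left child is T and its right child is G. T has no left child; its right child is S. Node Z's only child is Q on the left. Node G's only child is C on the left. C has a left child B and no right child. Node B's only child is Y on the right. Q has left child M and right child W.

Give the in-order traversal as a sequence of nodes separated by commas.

M, Q, W, Z, J, T, S, L, B, Y, C, G

In-order visits the left subtree, then the node, then the right subtree.
At J: go left to Z.
  At Z: go left to Q.
    At Q: go left to M.
      M is a leaf — visit M.
    Visit Q.
    At Q: go right to W.
      W is a leaf — visit W.
  Visit Z.
  At Z: no right child.
Visit J.
At J: go right to L.
  At L: go left to T.
    At T: no left child.
    Visit T.
    At T: go right to S.
      S is a leaf — visit S.
  Visit L.
  At L: go right to G.
    At G: go left to C.
      At C: go left to B.
        At B: no left child.
        Visit B.
        At B: go right to Y.
          Y is a leaf — visit Y.
      Visit C.
      At C: no right child.
    Visit G.
    At G: no right child.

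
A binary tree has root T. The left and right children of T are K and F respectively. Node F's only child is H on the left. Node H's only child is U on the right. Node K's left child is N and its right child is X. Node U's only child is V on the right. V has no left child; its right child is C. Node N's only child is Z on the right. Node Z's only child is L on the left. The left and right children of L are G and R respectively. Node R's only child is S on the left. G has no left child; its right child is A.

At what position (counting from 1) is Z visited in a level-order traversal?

Level-order visits nodes level by level from the root, left to right within each level.
Level 0: T
Level 1: K, F
Level 2: N, X, H
Level 3: Z, U
Level 4: L, V
Level 5: G, R, C
Level 6: A, S
Full level-order sequence: T, K, F, N, X, H, Z, U, L, V, G, R, C, A, S.

7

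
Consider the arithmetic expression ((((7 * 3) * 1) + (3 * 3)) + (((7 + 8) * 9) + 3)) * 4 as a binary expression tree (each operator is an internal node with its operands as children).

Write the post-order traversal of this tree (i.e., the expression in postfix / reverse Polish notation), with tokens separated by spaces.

7 3 * 1 * 3 3 * + 7 8 + 9 * 3 + + 4 *

Post-order on an expression tree gives postfix notation: for each operator, emit left operand, right operand, then the operator.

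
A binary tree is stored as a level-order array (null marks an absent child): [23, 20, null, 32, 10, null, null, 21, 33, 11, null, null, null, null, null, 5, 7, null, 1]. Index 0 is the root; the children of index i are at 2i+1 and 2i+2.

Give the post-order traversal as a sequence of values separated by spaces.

5 7 21 1 33 32 11 10 20 23

Post-order visits the left subtree, then the right subtree, then the node.
At 23: go left to 20.
  At 20: go left to 32.
    At 32: go left to 21.
      At 21: go left to 5.
        5 is a leaf — visit 5.
      At 21: go right to 7.
        7 is a leaf — visit 7.
      Visit 21.
    At 32: go right to 33.
      At 33: no left child.
      At 33: go right to 1.
        1 is a leaf — visit 1.
      Visit 33.
    Visit 32.
  At 20: go right to 10.
    At 10: go left to 11.
      11 is a leaf — visit 11.
    At 10: no right child.
    Visit 10.
  Visit 20.
At 23: no right child.
Visit 23.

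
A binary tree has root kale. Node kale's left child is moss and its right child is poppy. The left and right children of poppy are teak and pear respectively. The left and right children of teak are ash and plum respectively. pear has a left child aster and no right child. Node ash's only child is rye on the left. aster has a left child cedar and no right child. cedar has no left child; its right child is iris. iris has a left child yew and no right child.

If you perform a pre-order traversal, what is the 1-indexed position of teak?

Pre-order visits the node, then its left subtree, then its right subtree.
Visit kale.
At kale: go left to moss.
  moss is a leaf — visit moss.
At kale: go right to poppy.
  Visit poppy.
  At poppy: go left to teak.
    Visit teak.
    At teak: go left to ash.
      Visit ash.
      At ash: go left to rye.
        rye is a leaf — visit rye.
      At ash: no right child.
    At teak: go right to plum.
      plum is a leaf — visit plum.
  At poppy: go right to pear.
    Visit pear.
    At pear: go left to aster.
      Visit aster.
      At aster: go left to cedar.
        Visit cedar.
        At cedar: no left child.
        At cedar: go right to iris.
          Visit iris.
          At iris: go left to yew.
            yew is a leaf — visit yew.
          At iris: no right child.
      At aster: no right child.
    At pear: no right child.
Full pre-order sequence: kale, moss, poppy, teak, ash, rye, plum, pear, aster, cedar, iris, yew.

4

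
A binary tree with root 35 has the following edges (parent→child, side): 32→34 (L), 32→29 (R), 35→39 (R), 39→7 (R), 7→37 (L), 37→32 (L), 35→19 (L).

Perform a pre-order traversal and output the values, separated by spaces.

35 19 39 7 37 32 34 29

Pre-order visits the node, then its left subtree, then its right subtree.
Visit 35.
At 35: go left to 19.
  19 is a leaf — visit 19.
At 35: go right to 39.
  Visit 39.
  At 39: no left child.
  At 39: go right to 7.
    Visit 7.
    At 7: go left to 37.
      Visit 37.
      At 37: go left to 32.
        Visit 32.
        At 32: go left to 34.
          34 is a leaf — visit 34.
        At 32: go right to 29.
          29 is a leaf — visit 29.
      At 37: no right child.
    At 7: no right child.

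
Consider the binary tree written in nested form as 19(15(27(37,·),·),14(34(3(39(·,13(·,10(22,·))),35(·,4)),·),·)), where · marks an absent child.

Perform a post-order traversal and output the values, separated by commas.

Post-order visits the left subtree, then the right subtree, then the node.
At 19: go left to 15.
  At 15: go left to 27.
    At 27: go left to 37.
      37 is a leaf — visit 37.
    At 27: no right child.
    Visit 27.
  At 15: no right child.
  Visit 15.
At 19: go right to 14.
  At 14: go left to 34.
    At 34: go left to 3.
      At 3: go left to 39.
        At 39: no left child.
        At 39: go right to 13.
          At 13: no left child.
          At 13: go right to 10.
            At 10: go left to 22.
              22 is a leaf — visit 22.
            At 10: no right child.
            Visit 10.
          Visit 13.
        Visit 39.
      At 3: go right to 35.
        At 35: no left child.
        At 35: go right to 4.
          4 is a leaf — visit 4.
        Visit 35.
      Visit 3.
    At 34: no right child.
    Visit 34.
  At 14: no right child.
  Visit 14.
Visit 19.

37, 27, 15, 22, 10, 13, 39, 4, 35, 3, 34, 14, 19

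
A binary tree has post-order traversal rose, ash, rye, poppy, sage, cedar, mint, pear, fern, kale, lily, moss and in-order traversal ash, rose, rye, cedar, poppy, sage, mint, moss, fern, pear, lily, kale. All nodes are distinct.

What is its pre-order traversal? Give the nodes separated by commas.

moss, mint, cedar, rye, ash, rose, sage, poppy, lily, fern, pear, kale

The last element of post-order is the root; it splits in-order into left and right subtrees.
Root moss: left subtree has 7 nodes {ash, rose, rye, cedar, poppy, sage, mint}, right has 4 {fern, pear, lily, kale}.
  Root mint: left subtree has 6 nodes {ash, rose, rye, cedar, poppy, sage}, right has 0 { }.
    Root cedar: left subtree has 3 nodes {ash, rose, rye}, right has 2 {poppy, sage}.
      Root rye: left subtree has 2 nodes {ash, rose}, right has 0 { }.
        Root ash: left subtree has 0 nodes { }, right has 1 {rose}.
      Root sage: left subtree has 1 node {poppy}, right has 0 { }.
  Root lily: left subtree has 2 nodes {fern, pear}, right has 1 {kale}.
    Root fern: left subtree has 0 nodes { }, right has 1 {pear}.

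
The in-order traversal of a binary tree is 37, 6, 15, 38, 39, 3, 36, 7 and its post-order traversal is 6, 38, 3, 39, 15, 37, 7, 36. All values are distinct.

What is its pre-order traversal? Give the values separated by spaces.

36 37 15 6 39 38 3 7

The last element of post-order is the root; it splits in-order into left and right subtrees.
Root 36: left subtree has 6 nodes {37, 6, 15, 38, 39, 3}, right has 1 {7}.
  Root 37: left subtree has 0 nodes { }, right has 5 {6, 15, 38, 39, 3}.
    Root 15: left subtree has 1 node {6}, right has 3 {38, 39, 3}.
      Root 39: left subtree has 1 node {38}, right has 1 {3}.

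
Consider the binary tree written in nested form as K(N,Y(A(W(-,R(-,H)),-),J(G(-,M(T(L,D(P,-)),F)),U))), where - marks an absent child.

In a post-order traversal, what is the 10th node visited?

Post-order visits the left subtree, then the right subtree, then the node.
At K: go left to N.
  N is a leaf — visit N.
At K: go right to Y.
  At Y: go left to A.
    At A: go left to W.
      At W: no left child.
      At W: go right to R.
        At R: no left child.
        At R: go right to H.
          H is a leaf — visit H.
        Visit R.
      Visit W.
    At A: no right child.
    Visit A.
  At Y: go right to J.
    At J: go left to G.
      At G: no left child.
      At G: go right to M.
        At M: go left to T.
          At T: go left to L.
            L is a leaf — visit L.
          At T: go right to D.
            At D: go left to P.
              P is a leaf — visit P.
            At D: no right child.
            Visit D.
          Visit T.
        At M: go right to F.
          F is a leaf — visit F.
        Visit M.
      Visit G.
    At J: go right to U.
      U is a leaf — visit U.
    Visit J.
  Visit Y.
Visit K.
Full post-order sequence: N, H, R, W, A, L, P, D, T, F, M, G, U, J, Y, K.

F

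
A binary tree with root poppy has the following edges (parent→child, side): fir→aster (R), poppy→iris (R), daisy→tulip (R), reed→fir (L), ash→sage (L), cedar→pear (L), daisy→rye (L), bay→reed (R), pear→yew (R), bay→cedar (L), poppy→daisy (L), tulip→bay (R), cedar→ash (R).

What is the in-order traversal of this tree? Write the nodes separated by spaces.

In-order visits the left subtree, then the node, then the right subtree.
At poppy: go left to daisy.
  At daisy: go left to rye.
    rye is a leaf — visit rye.
  Visit daisy.
  At daisy: go right to tulip.
    At tulip: no left child.
    Visit tulip.
    At tulip: go right to bay.
      At bay: go left to cedar.
        At cedar: go left to pear.
          At pear: no left child.
          Visit pear.
          At pear: go right to yew.
            yew is a leaf — visit yew.
        Visit cedar.
        At cedar: go right to ash.
          At ash: go left to sage.
            sage is a leaf — visit sage.
          Visit ash.
          At ash: no right child.
      Visit bay.
      At bay: go right to reed.
        At reed: go left to fir.
          At fir: no left child.
          Visit fir.
          At fir: go right to aster.
            aster is a leaf — visit aster.
        Visit reed.
        At reed: no right child.
Visit poppy.
At poppy: go right to iris.
  iris is a leaf — visit iris.

rye daisy tulip pear yew cedar sage ash bay fir aster reed poppy iris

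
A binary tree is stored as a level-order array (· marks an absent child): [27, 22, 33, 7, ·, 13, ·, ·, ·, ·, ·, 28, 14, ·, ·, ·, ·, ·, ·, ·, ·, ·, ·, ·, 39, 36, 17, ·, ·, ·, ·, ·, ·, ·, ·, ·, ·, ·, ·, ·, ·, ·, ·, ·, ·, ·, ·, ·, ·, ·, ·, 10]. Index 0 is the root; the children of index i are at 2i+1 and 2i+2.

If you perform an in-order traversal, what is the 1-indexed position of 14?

In-order visits the left subtree, then the node, then the right subtree.
At 27: go left to 22.
  At 22: go left to 7.
    7 is a leaf — visit 7.
  Visit 22.
  At 22: no right child.
Visit 27.
At 27: go right to 33.
  At 33: go left to 13.
    At 13: go left to 28.
      At 28: no left child.
      Visit 28.
      At 28: go right to 39.
        39 is a leaf — visit 39.
    Visit 13.
    At 13: go right to 14.
      At 14: go left to 36.
        At 36: go left to 10.
          10 is a leaf — visit 10.
        Visit 36.
        At 36: no right child.
      Visit 14.
      At 14: go right to 17.
        17 is a leaf — visit 17.
  Visit 33.
  At 33: no right child.
Full in-order sequence: 7, 22, 27, 28, 39, 13, 10, 36, 14, 17, 33.

9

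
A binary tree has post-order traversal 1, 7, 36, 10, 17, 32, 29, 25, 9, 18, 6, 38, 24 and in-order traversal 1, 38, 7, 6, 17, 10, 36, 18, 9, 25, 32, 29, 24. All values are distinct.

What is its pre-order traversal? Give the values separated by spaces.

The last element of post-order is the root; it splits in-order into left and right subtrees.
Root 24: left subtree has 12 nodes {1, 38, 7, 6, 17, 10, 36, 18, 9, 25, 32, 29}, right has 0 { }.
  Root 38: left subtree has 1 node {1}, right has 10 {7, 6, 17, 10, 36, 18, 9, 25, 32, 29}.
    Root 6: left subtree has 1 node {7}, right has 8 {17, 10, 36, 18, 9, 25, 32, 29}.
      Root 18: left subtree has 3 nodes {17, 10, 36}, right has 4 {9, 25, 32, 29}.
        Root 17: left subtree has 0 nodes { }, right has 2 {10, 36}.
          Root 10: left subtree has 0 nodes { }, right has 1 {36}.
        Root 9: left subtree has 0 nodes { }, right has 3 {25, 32, 29}.
          Root 25: left subtree has 0 nodes { }, right has 2 {32, 29}.
            Root 29: left subtree has 1 node {32}, right has 0 { }.

24 38 1 6 7 18 17 10 36 9 25 29 32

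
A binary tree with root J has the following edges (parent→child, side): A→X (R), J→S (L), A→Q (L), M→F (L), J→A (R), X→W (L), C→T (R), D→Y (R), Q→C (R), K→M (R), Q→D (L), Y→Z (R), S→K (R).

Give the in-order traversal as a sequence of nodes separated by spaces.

S K F M J D Y Z Q C T A W X

In-order visits the left subtree, then the node, then the right subtree.
At J: go left to S.
  At S: no left child.
  Visit S.
  At S: go right to K.
    At K: no left child.
    Visit K.
    At K: go right to M.
      At M: go left to F.
        F is a leaf — visit F.
      Visit M.
      At M: no right child.
Visit J.
At J: go right to A.
  At A: go left to Q.
    At Q: go left to D.
      At D: no left child.
      Visit D.
      At D: go right to Y.
        At Y: no left child.
        Visit Y.
        At Y: go right to Z.
          Z is a leaf — visit Z.
    Visit Q.
    At Q: go right to C.
      At C: no left child.
      Visit C.
      At C: go right to T.
        T is a leaf — visit T.
  Visit A.
  At A: go right to X.
    At X: go left to W.
      W is a leaf — visit W.
    Visit X.
    At X: no right child.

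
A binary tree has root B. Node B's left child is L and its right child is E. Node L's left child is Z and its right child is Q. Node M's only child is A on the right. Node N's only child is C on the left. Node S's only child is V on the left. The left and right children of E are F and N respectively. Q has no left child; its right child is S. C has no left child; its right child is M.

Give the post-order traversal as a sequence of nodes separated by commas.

Z, V, S, Q, L, F, A, M, C, N, E, B

Post-order visits the left subtree, then the right subtree, then the node.
At B: go left to L.
  At L: go left to Z.
    Z is a leaf — visit Z.
  At L: go right to Q.
    At Q: no left child.
    At Q: go right to S.
      At S: go left to V.
        V is a leaf — visit V.
      At S: no right child.
      Visit S.
    Visit Q.
  Visit L.
At B: go right to E.
  At E: go left to F.
    F is a leaf — visit F.
  At E: go right to N.
    At N: go left to C.
      At C: no left child.
      At C: go right to M.
        At M: no left child.
        At M: go right to A.
          A is a leaf — visit A.
        Visit M.
      Visit C.
    At N: no right child.
    Visit N.
  Visit E.
Visit B.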